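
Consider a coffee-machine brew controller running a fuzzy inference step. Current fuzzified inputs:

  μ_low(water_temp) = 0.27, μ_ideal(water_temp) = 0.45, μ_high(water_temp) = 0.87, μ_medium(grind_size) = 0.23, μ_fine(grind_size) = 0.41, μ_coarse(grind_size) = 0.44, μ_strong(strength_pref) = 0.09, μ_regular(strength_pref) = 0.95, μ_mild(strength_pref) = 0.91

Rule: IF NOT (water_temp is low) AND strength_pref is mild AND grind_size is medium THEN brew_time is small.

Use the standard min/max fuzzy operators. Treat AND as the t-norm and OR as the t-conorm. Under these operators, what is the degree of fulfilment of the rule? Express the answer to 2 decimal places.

firing strength: ¬low=1−0.27=0.73, mild=0.91, medium=0.23; AND[min(a, b)] → w = 0.23

0.23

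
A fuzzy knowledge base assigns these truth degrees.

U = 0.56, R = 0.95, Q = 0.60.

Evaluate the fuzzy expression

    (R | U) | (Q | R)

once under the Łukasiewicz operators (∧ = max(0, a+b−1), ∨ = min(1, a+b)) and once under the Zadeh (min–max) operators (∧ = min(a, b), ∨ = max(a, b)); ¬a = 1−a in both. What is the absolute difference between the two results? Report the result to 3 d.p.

0.050

Under Łukasiewicz:
  R | U = min(1, a+b) on (0.95, 0.56) = 1.00
  Q | R = min(1, a+b) on (0.60, 0.95) = 1.00
  (R | U) | (Q | R) = min(1, a+b) on (1.00, 1.00) = 1.00
  → value = 1.0000
Under Zadeh (min–max):
  R | U = max(a, b) on (0.95, 0.56) = 0.95
  Q | R = max(a, b) on (0.60, 0.95) = 0.95
  (R | U) | (Q | R) = max(a, b) on (0.95, 0.95) = 0.95
  → value = 0.9500
|1.0000 − 0.9500| = 0.050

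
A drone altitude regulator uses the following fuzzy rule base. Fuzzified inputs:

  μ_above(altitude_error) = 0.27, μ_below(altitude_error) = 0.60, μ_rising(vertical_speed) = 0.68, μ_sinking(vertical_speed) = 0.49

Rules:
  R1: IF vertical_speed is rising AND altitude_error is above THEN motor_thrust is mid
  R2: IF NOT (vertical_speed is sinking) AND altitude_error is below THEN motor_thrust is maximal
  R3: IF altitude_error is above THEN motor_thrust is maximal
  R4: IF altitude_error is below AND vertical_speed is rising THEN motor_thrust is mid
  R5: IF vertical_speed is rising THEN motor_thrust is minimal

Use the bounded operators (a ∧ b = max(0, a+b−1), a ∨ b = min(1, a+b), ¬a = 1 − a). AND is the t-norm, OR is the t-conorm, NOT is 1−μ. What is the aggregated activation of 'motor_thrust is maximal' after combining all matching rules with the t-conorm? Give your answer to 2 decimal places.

0.38

R1: rising=0.68, above=0.27; AND[max(0, a+b−1)] → w = 0.00
R2: ¬sinking=1−0.49=0.51, below=0.60; AND[max(0, a+b−1)] → w = 0.11
R3: above=0.27 → w = 0.27
R4: below=0.60, rising=0.68; AND[max(0, a+b−1)] → w = 0.28
R5: rising=0.68 → w = 0.68
Rules with consequent 'maximal': {R2, R3} → strengths 0.11, 0.27
Aggregate via t-conorm [min(1, a+b)]: 0.38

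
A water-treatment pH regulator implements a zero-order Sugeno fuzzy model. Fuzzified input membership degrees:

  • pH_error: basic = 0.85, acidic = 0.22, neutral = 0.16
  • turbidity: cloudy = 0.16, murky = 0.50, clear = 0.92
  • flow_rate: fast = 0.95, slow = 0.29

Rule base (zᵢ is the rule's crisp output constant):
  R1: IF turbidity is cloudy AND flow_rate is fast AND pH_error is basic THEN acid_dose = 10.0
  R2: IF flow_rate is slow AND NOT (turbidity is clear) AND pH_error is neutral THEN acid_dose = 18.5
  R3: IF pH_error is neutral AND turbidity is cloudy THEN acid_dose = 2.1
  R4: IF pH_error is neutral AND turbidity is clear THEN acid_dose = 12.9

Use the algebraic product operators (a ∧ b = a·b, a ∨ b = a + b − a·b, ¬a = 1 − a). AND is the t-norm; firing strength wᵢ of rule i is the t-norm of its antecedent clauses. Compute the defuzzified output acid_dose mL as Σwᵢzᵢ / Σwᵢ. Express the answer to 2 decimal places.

10.84

R1 (z=10.0): cloudy=0.16, fast=0.95, basic=0.85; AND[a·b] → w = 0.1292
R2 (z=18.5): slow=0.29, ¬clear=1−0.92=0.08, neutral=0.16; AND[a·b] → w = 0.0037
R3 (z=2.1): neutral=0.16, cloudy=0.16; AND[a·b] → w = 0.0256
R4 (z=12.9): neutral=0.16, clear=0.92; AND[a·b] → w = 0.1472
Weighted average = (0.1292·10.0 + 0.0037·18.5 + 0.0256·2.1 + 0.1472·12.9) / (0.1292 + 0.0037 + 0.0256 + 0.1472)
  = 3.3133 / 0.3057 = 10.84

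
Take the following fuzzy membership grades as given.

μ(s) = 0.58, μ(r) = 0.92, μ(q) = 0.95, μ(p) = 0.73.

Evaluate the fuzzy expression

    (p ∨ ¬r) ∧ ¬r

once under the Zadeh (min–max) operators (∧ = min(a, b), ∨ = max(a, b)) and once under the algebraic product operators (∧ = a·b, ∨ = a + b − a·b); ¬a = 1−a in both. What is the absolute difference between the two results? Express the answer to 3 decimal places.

0.020

Under Zadeh (min–max):
  ¬r = 1 − 0.92 = 0.08
  p ∨ ¬r = max(a, b) on (0.73, 0.08) = 0.73
  ¬r = 1 − 0.92 = 0.08
  (p ∨ ¬r) ∧ ¬r = min(a, b) on (0.73, 0.08) = 0.08
  → value = 0.0800
Under algebraic product:
  ¬r = 1 − 0.9200 = 0.0800
  p ∨ ¬r = a + b − a·b on (0.7300, 0.0800) = 0.7516
  ¬r = 1 − 0.9200 = 0.0800
  (p ∨ ¬r) ∧ ¬r = a·b on (0.7516, 0.0800) = 0.0601
  → value = 0.0601
|0.0800 − 0.0601| = 0.020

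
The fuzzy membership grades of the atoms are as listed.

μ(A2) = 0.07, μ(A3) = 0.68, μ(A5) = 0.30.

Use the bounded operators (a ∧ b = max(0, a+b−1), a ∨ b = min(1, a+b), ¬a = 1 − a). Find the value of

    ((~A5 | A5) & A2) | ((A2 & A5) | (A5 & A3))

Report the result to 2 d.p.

0.07

~A5 = 1 − 0.30 = 0.70
~A5 | A5 = min(1, a+b) on (0.70, 0.30) = 1.00
(~A5 | A5) & A2 = max(0, a+b−1) on (1.00, 0.07) = 0.07
A2 & A5 = max(0, a+b−1) on (0.07, 0.30) = 0.00
A5 & A3 = max(0, a+b−1) on (0.30, 0.68) = 0.00
(A2 & A5) | (A5 & A3) = min(1, a+b) on (0.00, 0.00) = 0.00
((~A5 | A5) & A2) | ((A2 & A5) | (A5 & A3)) = min(1, a+b) on (0.07, 0.00) = 0.07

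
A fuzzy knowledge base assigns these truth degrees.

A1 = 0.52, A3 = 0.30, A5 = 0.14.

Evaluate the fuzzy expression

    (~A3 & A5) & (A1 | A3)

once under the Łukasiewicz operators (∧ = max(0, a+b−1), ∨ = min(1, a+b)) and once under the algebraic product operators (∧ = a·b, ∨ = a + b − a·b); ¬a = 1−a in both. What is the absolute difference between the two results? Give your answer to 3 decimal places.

Under Łukasiewicz:
  ~A3 = 1 − 0.30 = 0.70
  ~A3 & A5 = max(0, a+b−1) on (0.70, 0.14) = 0.00
  A1 | A3 = min(1, a+b) on (0.52, 0.30) = 0.82
  (~A3 & A5) & (A1 | A3) = max(0, a+b−1) on (0.00, 0.82) = 0.00
  → value = 0.0000
Under algebraic product:
  ~A3 = 1 − 0.3000 = 0.7000
  ~A3 & A5 = a·b on (0.7000, 0.1400) = 0.0980
  A1 | A3 = a + b − a·b on (0.5200, 0.3000) = 0.6640
  (~A3 & A5) & (A1 | A3) = a·b on (0.0980, 0.6640) = 0.0651
  → value = 0.0651
|0.0000 − 0.0651| = 0.065

0.065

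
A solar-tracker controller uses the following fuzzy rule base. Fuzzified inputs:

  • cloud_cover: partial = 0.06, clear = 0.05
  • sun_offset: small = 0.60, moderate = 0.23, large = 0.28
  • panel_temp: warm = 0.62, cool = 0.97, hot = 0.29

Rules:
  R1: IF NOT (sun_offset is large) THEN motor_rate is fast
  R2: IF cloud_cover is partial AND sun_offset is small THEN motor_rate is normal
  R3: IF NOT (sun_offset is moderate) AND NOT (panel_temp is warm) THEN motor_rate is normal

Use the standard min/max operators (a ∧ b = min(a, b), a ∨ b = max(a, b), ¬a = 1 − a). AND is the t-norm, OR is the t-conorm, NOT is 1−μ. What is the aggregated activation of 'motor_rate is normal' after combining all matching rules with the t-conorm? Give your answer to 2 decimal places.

R1: ¬large=1−0.28=0.72 → w = 0.72
R2: partial=0.06, small=0.60; AND[min(a, b)] → w = 0.06
R3: ¬moderate=1−0.23=0.77, ¬warm=1−0.62=0.38; AND[min(a, b)] → w = 0.38
Rules with consequent 'normal': {R2, R3} → strengths 0.06, 0.38
Aggregate via t-conorm [max(a, b)]: 0.38

0.38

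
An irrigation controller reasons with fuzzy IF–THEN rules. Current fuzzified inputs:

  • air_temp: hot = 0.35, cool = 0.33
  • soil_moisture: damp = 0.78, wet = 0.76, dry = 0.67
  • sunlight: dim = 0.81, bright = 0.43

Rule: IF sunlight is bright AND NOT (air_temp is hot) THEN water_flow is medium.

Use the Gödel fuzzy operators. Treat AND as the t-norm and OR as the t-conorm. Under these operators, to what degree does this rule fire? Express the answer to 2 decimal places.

0.43

firing strength: bright=0.43, ¬hot=1−0.35=0.65; AND[min(a, b)] → w = 0.43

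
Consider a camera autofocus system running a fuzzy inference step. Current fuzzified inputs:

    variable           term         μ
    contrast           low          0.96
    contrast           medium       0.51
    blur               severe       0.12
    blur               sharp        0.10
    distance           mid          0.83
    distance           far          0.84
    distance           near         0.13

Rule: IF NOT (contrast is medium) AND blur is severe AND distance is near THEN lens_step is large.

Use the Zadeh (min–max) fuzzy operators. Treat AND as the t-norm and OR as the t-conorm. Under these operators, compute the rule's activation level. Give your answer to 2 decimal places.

firing strength: ¬medium=1−0.51=0.49, severe=0.12, near=0.13; AND[min(a, b)] → w = 0.12

0.12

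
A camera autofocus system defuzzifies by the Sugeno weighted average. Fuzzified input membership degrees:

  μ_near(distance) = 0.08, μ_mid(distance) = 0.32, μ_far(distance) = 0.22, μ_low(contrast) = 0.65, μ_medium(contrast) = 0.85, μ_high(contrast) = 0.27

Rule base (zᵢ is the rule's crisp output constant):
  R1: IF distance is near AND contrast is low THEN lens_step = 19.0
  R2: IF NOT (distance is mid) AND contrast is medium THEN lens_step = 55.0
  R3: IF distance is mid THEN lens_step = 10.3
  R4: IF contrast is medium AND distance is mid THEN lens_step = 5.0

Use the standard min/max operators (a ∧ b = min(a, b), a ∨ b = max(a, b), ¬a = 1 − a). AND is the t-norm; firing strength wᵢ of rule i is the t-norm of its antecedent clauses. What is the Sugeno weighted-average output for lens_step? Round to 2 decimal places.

31.30

R1 (z=19.0): near=0.08, low=0.65; AND[min(a, b)] → w = 0.08
R2 (z=55.0): ¬mid=1−0.32=0.68, medium=0.85; AND[min(a, b)] → w = 0.68
R3 (z=10.3): mid=0.32 → w = 0.32
R4 (z=5.0): medium=0.85, mid=0.32; AND[min(a, b)] → w = 0.32
Weighted average = (0.08·19.0 + 0.68·55.0 + 0.32·10.3 + 0.32·5.0) / (0.08 + 0.68 + 0.32 + 0.32)
  = 43.8160 / 1.4000 = 31.30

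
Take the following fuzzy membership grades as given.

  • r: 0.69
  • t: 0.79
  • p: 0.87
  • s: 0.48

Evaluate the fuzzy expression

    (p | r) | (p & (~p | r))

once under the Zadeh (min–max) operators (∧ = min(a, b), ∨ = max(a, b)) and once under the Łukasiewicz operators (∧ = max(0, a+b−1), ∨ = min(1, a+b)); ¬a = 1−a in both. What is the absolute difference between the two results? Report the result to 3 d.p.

Under Zadeh (min–max):
  p | r = max(a, b) on (0.87, 0.69) = 0.87
  ~p = 1 − 0.87 = 0.13
  ~p | r = max(a, b) on (0.13, 0.69) = 0.69
  p & (~p | r) = min(a, b) on (0.87, 0.69) = 0.69
  (p | r) | (p & (~p | r)) = max(a, b) on (0.87, 0.69) = 0.87
  → value = 0.8700
Under Łukasiewicz:
  p | r = min(1, a+b) on (0.87, 0.69) = 1.00
  ~p = 1 − 0.87 = 0.13
  ~p | r = min(1, a+b) on (0.13, 0.69) = 0.82
  p & (~p | r) = max(0, a+b−1) on (0.87, 0.82) = 0.69
  (p | r) | (p & (~p | r)) = min(1, a+b) on (1.00, 0.69) = 1.00
  → value = 1.0000
|0.8700 − 1.0000| = 0.130

0.130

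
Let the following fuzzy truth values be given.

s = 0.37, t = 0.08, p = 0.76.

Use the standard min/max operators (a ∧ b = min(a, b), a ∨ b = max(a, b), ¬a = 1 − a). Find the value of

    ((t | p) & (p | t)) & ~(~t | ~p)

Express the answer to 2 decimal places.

t | p = max(a, b) on (0.08, 0.76) = 0.76
p | t = max(a, b) on (0.76, 0.08) = 0.76
(t | p) & (p | t) = min(a, b) on (0.76, 0.76) = 0.76
~t = 1 − 0.08 = 0.92
~p = 1 − 0.76 = 0.24
~t | ~p = max(a, b) on (0.92, 0.24) = 0.92
~(~t | ~p) = 1 − 0.92 = 0.08
((t | p) & (p | t)) & ~(~t | ~p) = min(a, b) on (0.76, 0.08) = 0.08

0.08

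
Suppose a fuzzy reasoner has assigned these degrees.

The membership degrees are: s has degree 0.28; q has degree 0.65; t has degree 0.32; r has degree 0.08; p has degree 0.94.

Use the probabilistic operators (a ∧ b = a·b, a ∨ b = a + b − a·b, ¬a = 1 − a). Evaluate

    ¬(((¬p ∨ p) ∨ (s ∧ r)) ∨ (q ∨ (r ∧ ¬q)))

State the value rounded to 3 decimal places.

¬p = 1 − 0.9400 = 0.0600
¬p ∨ p = a + b − a·b on (0.0600, 0.9400) = 0.9436
s ∧ r = a·b on (0.2800, 0.0800) = 0.0224
(¬p ∨ p) ∨ (s ∧ r) = a + b − a·b on (0.9436, 0.0224) = 0.9449
¬q = 1 − 0.6500 = 0.3500
r ∧ ¬q = a·b on (0.0800, 0.3500) = 0.0280
q ∨ (r ∧ ¬q) = a + b − a·b on (0.6500, 0.0280) = 0.6598
((¬p ∨ p) ∨ (s ∧ r)) ∨ (q ∨ (r ∧ ¬q)) = a + b − a·b on (0.9449, 0.6598) = 0.9812
¬(((¬p ∨ p) ∨ (s ∧ r)) ∨ (q ∨ (r ∧ ¬q))) = 1 − 0.9812 = 0.0188

0.019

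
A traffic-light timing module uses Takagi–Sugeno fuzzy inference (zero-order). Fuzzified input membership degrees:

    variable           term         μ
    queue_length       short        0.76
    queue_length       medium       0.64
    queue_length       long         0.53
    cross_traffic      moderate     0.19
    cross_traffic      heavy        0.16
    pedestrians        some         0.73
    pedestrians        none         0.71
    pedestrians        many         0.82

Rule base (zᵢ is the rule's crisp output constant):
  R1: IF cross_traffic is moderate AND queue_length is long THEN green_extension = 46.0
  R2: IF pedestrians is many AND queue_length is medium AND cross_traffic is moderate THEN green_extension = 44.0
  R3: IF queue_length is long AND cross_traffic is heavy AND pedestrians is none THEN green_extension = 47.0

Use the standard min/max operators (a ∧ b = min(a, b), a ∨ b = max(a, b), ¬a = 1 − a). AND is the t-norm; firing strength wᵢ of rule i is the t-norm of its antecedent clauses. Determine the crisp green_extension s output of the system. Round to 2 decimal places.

45.59

R1 (z=46.0): moderate=0.19, long=0.53; AND[min(a, b)] → w = 0.19
R2 (z=44.0): many=0.82, medium=0.64, moderate=0.19; AND[min(a, b)] → w = 0.19
R3 (z=47.0): long=0.53, heavy=0.16, none=0.71; AND[min(a, b)] → w = 0.16
Weighted average = (0.19·46.0 + 0.19·44.0 + 0.16·47.0) / (0.19 + 0.19 + 0.16)
  = 24.6200 / 0.5400 = 45.59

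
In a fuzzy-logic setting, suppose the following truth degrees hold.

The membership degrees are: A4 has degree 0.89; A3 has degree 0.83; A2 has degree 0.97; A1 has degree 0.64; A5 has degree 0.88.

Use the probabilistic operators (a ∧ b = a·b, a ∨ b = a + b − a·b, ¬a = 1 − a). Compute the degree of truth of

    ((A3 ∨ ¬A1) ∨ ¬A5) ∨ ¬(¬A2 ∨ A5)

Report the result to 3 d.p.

0.915

¬A1 = 1 − 0.6400 = 0.3600
A3 ∨ ¬A1 = a + b − a·b on (0.8300, 0.3600) = 0.8912
¬A5 = 1 − 0.8800 = 0.1200
(A3 ∨ ¬A1) ∨ ¬A5 = a + b − a·b on (0.8912, 0.1200) = 0.9043
¬A2 = 1 − 0.9700 = 0.0300
¬A2 ∨ A5 = a + b − a·b on (0.0300, 0.8800) = 0.8836
¬(¬A2 ∨ A5) = 1 − 0.8836 = 0.1164
((A3 ∨ ¬A1) ∨ ¬A5) ∨ ¬(¬A2 ∨ A5) = a + b − a·b on (0.9043, 0.1164) = 0.9154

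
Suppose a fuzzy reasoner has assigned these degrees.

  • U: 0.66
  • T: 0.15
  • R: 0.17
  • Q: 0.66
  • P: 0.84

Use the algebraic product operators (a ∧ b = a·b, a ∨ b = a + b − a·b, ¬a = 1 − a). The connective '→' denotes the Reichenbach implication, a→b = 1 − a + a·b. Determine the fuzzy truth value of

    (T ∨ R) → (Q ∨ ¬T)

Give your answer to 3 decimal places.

0.985

T ∨ R = a + b − a·b on (0.1500, 0.1700) = 0.2945
¬T = 1 − 0.1500 = 0.8500
Q ∨ ¬T = a + b − a·b on (0.6600, 0.8500) = 0.9490
(T ∨ R) → (Q ∨ ¬T)  [Reichenbach: 1 − a + a·b] with a=0.2945, b=0.9490 → 0.9850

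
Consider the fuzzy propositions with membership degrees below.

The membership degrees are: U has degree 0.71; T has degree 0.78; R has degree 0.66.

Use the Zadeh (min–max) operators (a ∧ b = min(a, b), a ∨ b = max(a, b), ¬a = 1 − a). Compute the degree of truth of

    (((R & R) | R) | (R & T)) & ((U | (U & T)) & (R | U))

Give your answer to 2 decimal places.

0.66

R & R = min(a, b) on (0.66, 0.66) = 0.66
(R & R) | R = max(a, b) on (0.66, 0.66) = 0.66
R & T = min(a, b) on (0.66, 0.78) = 0.66
((R & R) | R) | (R & T) = max(a, b) on (0.66, 0.66) = 0.66
U & T = min(a, b) on (0.71, 0.78) = 0.71
U | (U & T) = max(a, b) on (0.71, 0.71) = 0.71
R | U = max(a, b) on (0.66, 0.71) = 0.71
(U | (U & T)) & (R | U) = min(a, b) on (0.71, 0.71) = 0.71
(((R & R) | R) | (R & T)) & ((U | (U & T)) & (R | U)) = min(a, b) on (0.66, 0.71) = 0.66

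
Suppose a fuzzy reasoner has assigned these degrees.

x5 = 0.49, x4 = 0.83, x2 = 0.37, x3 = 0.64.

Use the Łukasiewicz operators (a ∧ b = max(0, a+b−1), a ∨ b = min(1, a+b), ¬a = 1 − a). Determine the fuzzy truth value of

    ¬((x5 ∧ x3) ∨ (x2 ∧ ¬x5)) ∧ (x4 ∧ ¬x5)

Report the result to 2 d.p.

x5 ∧ x3 = max(0, a+b−1) on (0.49, 0.64) = 0.13
¬x5 = 1 − 0.49 = 0.51
x2 ∧ ¬x5 = max(0, a+b−1) on (0.37, 0.51) = 0.00
(x5 ∧ x3) ∨ (x2 ∧ ¬x5) = min(1, a+b) on (0.13, 0.00) = 0.13
¬((x5 ∧ x3) ∨ (x2 ∧ ¬x5)) = 1 − 0.13 = 0.87
¬x5 = 1 − 0.49 = 0.51
x4 ∧ ¬x5 = max(0, a+b−1) on (0.83, 0.51) = 0.34
¬((x5 ∧ x3) ∨ (x2 ∧ ¬x5)) ∧ (x4 ∧ ¬x5) = max(0, a+b−1) on (0.87, 0.34) = 0.21

0.21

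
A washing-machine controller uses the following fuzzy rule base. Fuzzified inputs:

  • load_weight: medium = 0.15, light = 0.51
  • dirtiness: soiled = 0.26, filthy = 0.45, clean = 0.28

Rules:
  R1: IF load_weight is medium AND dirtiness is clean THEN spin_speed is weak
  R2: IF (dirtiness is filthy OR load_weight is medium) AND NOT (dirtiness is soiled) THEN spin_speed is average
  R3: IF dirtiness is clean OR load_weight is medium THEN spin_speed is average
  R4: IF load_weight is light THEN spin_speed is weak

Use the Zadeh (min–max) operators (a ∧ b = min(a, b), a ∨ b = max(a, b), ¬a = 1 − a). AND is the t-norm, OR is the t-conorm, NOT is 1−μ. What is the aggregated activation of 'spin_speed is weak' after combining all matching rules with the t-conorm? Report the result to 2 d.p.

R1: medium=0.15, clean=0.28; AND[min(a, b)] → w = 0.15
R2: (filthy=0.45 OR medium=0.15) = 0.45; AND[min(a, b)] with ¬soiled=1−0.26=0.74 → w = 0.45
R3: clean=0.28, medium=0.15; OR[max(a, b)] → w = 0.28
R4: light=0.51 → w = 0.51
Rules with consequent 'weak': {R1, R4} → strengths 0.15, 0.51
Aggregate via t-conorm [max(a, b)]: 0.51

0.51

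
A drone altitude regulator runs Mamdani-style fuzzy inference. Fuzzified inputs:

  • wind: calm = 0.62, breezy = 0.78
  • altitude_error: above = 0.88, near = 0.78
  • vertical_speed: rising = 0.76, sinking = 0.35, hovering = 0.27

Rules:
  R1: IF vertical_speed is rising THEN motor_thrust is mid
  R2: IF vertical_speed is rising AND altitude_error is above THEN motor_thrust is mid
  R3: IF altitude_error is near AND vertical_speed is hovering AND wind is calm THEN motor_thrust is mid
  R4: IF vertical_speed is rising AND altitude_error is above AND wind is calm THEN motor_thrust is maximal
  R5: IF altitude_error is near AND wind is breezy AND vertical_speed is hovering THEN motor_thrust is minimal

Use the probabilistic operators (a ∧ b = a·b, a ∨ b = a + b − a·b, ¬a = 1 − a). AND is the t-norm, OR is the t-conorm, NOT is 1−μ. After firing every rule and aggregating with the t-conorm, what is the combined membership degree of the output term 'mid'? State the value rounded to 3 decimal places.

0.931

R1: rising=0.76 → w = 0.7600
R2: rising=0.76, above=0.88; AND[a·b] → w = 0.6688
R3: near=0.78, hovering=0.27, calm=0.62; AND[a·b] → w = 0.1306
R4: rising=0.76, above=0.88, calm=0.62; AND[a·b] → w = 0.4147
R5: near=0.78, breezy=0.78, hovering=0.27; AND[a·b] → w = 0.1643
Rules with consequent 'mid': {R1, R2, R3} → strengths 0.7600, 0.6688, 0.1306
Aggregate via t-conorm [a + b − a·b]: 0.9309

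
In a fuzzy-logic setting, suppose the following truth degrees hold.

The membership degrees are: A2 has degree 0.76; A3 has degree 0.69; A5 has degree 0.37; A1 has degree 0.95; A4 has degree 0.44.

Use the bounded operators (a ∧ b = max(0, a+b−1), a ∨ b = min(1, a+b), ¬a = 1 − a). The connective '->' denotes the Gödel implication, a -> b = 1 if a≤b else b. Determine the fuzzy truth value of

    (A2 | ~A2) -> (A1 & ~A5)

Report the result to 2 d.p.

0.58

~A2 = 1 − 0.76 = 0.24
A2 | ~A2 = min(1, a+b) on (0.76, 0.24) = 1.00
~A5 = 1 − 0.37 = 0.63
A1 & ~A5 = max(0, a+b−1) on (0.95, 0.63) = 0.58
(A2 | ~A2) -> (A1 & ~A5)  [Gödel: 1 if a≤b else b] with a=1.00, b=0.58 → 0.58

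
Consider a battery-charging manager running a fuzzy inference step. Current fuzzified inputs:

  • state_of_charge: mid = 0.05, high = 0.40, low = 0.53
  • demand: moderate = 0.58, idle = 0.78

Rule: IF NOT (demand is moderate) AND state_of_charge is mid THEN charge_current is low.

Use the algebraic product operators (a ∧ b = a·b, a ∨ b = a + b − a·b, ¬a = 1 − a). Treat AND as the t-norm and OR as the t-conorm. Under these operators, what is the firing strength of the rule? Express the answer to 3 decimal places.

0.021

firing strength: ¬moderate=1−0.58=0.42, mid=0.05; AND[a·b] → w = 0.0210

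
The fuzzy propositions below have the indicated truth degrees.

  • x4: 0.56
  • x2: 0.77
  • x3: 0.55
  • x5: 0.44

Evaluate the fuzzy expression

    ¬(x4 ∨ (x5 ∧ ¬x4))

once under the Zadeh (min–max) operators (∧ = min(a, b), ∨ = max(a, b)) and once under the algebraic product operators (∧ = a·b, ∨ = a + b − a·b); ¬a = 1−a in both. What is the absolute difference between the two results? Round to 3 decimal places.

Under Zadeh (min–max):
  ¬x4 = 1 − 0.56 = 0.44
  x5 ∧ ¬x4 = min(a, b) on (0.44, 0.44) = 0.44
  x4 ∨ (x5 ∧ ¬x4) = max(a, b) on (0.56, 0.44) = 0.56
  ¬(x4 ∨ (x5 ∧ ¬x4)) = 1 − 0.56 = 0.44
  → value = 0.4400
Under algebraic product:
  ¬x4 = 1 − 0.5600 = 0.4400
  x5 ∧ ¬x4 = a·b on (0.4400, 0.4400) = 0.1936
  x4 ∨ (x5 ∧ ¬x4) = a + b − a·b on (0.5600, 0.1936) = 0.6452
  ¬(x4 ∨ (x5 ∧ ¬x4)) = 1 − 0.6452 = 0.3548
  → value = 0.3548
|0.4400 − 0.3548| = 0.085

0.085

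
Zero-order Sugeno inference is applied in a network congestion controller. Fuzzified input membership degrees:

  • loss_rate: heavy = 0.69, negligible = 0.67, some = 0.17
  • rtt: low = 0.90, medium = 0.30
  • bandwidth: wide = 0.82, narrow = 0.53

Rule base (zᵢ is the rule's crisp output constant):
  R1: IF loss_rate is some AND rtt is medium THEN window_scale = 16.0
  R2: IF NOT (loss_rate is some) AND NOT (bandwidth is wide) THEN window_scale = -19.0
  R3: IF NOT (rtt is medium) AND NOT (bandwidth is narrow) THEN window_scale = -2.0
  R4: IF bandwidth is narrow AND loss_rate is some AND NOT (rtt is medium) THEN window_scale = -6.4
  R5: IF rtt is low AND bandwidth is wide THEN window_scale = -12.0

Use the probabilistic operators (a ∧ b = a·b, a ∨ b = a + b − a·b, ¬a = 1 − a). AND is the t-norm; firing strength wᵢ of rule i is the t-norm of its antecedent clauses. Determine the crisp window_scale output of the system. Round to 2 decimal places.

-8.97

R1 (z=16.0): some=0.17, medium=0.30; AND[a·b] → w = 0.0510
R2 (z=-19.0): ¬some=1−0.17=0.83, ¬wide=1−0.82=0.18; AND[a·b] → w = 0.1494
R3 (z=-2.0): ¬medium=1−0.30=0.70, ¬narrow=1−0.53=0.47; AND[a·b] → w = 0.3290
R4 (z=-6.4): narrow=0.53, some=0.17, ¬medium=1−0.30=0.70; AND[a·b] → w = 0.0631
R5 (z=-12.0): low=0.90, wide=0.82; AND[a·b] → w = 0.7380
Weighted average = (0.0510·16.0 + 0.1494·-19.0 + 0.3290·-2.0 + 0.0631·-6.4 + 0.7380·-12.0) / (0.0510 + 0.1494 + 0.3290 + 0.0631 + 0.7380)
  = -11.9402 / 1.3305 = -8.97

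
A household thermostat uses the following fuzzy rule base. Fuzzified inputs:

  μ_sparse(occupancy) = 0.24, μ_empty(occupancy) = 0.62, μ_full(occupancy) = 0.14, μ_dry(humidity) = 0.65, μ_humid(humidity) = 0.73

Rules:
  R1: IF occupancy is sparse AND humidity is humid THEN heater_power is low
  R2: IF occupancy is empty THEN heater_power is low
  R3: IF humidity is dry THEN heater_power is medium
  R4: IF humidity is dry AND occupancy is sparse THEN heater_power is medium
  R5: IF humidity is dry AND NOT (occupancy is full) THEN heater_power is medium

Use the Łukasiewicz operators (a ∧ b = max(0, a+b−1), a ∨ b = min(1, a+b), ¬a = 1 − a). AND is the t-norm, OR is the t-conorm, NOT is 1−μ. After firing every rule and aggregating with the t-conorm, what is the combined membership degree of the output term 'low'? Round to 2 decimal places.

R1: sparse=0.24, humid=0.73; AND[max(0, a+b−1)] → w = 0.00
R2: empty=0.62 → w = 0.62
R3: dry=0.65 → w = 0.65
R4: dry=0.65, sparse=0.24; AND[max(0, a+b−1)] → w = 0.00
R5: dry=0.65, ¬full=1−0.14=0.86; AND[max(0, a+b−1)] → w = 0.51
Rules with consequent 'low': {R1, R2} → strengths 0.00, 0.62
Aggregate via t-conorm [min(1, a+b)]: 0.62

0.62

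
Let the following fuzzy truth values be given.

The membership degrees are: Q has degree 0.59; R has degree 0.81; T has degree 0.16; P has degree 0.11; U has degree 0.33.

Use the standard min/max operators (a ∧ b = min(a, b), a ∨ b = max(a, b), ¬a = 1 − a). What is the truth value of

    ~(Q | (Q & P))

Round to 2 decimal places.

0.41

Q & P = min(a, b) on (0.59, 0.11) = 0.11
Q | (Q & P) = max(a, b) on (0.59, 0.11) = 0.59
~(Q | (Q & P)) = 1 − 0.59 = 0.41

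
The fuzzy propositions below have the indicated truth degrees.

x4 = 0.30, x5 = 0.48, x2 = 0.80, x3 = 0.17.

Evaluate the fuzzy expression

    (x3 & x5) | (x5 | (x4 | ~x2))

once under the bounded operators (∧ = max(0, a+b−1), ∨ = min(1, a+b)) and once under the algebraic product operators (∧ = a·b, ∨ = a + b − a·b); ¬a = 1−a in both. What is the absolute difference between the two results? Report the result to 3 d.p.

0.247

Under bounded:
  x3 & x5 = max(0, a+b−1) on (0.17, 0.48) = 0.00
  ~x2 = 1 − 0.80 = 0.20
  x4 | ~x2 = min(1, a+b) on (0.30, 0.20) = 0.50
  x5 | (x4 | ~x2) = min(1, a+b) on (0.48, 0.50) = 0.98
  (x3 & x5) | (x5 | (x4 | ~x2)) = min(1, a+b) on (0.00, 0.98) = 0.98
  → value = 0.9800
Under algebraic product:
  x3 & x5 = a·b on (0.1700, 0.4800) = 0.0816
  ~x2 = 1 − 0.8000 = 0.2000
  x4 | ~x2 = a + b − a·b on (0.3000, 0.2000) = 0.4400
  x5 | (x4 | ~x2) = a + b − a·b on (0.4800, 0.4400) = 0.7088
  (x3 & x5) | (x5 | (x4 | ~x2)) = a + b − a·b on (0.0816, 0.7088) = 0.7326
  → value = 0.7326
|0.9800 − 0.7326| = 0.247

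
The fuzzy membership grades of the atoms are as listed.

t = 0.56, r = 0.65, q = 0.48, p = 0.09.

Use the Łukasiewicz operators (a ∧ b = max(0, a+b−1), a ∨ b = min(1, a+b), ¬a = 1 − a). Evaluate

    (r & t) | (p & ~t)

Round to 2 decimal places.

r & t = max(0, a+b−1) on (0.65, 0.56) = 0.21
~t = 1 − 0.56 = 0.44
p & ~t = max(0, a+b−1) on (0.09, 0.44) = 0.00
(r & t) | (p & ~t) = min(1, a+b) on (0.21, 0.00) = 0.21

0.21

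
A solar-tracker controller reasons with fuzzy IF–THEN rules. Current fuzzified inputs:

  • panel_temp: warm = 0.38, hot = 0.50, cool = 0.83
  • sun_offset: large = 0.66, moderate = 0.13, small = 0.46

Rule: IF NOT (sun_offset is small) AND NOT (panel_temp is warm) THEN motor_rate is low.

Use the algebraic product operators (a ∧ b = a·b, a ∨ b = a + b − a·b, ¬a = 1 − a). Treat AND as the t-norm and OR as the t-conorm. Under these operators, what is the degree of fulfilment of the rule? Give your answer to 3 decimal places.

firing strength: ¬small=1−0.46=0.54, ¬warm=1−0.38=0.62; AND[a·b] → w = 0.3348

0.335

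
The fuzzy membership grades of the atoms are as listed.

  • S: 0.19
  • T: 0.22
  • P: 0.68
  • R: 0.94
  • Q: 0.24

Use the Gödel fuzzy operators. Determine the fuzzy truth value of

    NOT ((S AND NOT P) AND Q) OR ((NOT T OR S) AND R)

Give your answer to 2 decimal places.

0.81

NOT P = 1 − 0.68 = 0.32
S AND NOT P = min(a, b) on (0.19, 0.32) = 0.19
(S AND NOT P) AND Q = min(a, b) on (0.19, 0.24) = 0.19
NOT ((S AND NOT P) AND Q) = 1 − 0.19 = 0.81
NOT T = 1 − 0.22 = 0.78
NOT T OR S = max(a, b) on (0.78, 0.19) = 0.78
(NOT T OR S) AND R = min(a, b) on (0.78, 0.94) = 0.78
NOT ((S AND NOT P) AND Q) OR ((NOT T OR S) AND R) = max(a, b) on (0.81, 0.78) = 0.81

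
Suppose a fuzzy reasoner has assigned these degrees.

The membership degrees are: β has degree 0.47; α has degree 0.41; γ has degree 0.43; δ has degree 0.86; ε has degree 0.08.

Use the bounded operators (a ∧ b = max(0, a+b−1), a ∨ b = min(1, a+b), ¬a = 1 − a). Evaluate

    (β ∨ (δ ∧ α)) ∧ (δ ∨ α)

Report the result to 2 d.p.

δ ∧ α = max(0, a+b−1) on (0.86, 0.41) = 0.27
β ∨ (δ ∧ α) = min(1, a+b) on (0.47, 0.27) = 0.74
δ ∨ α = min(1, a+b) on (0.86, 0.41) = 1.00
(β ∨ (δ ∧ α)) ∧ (δ ∨ α) = max(0, a+b−1) on (0.74, 1.00) = 0.74

0.74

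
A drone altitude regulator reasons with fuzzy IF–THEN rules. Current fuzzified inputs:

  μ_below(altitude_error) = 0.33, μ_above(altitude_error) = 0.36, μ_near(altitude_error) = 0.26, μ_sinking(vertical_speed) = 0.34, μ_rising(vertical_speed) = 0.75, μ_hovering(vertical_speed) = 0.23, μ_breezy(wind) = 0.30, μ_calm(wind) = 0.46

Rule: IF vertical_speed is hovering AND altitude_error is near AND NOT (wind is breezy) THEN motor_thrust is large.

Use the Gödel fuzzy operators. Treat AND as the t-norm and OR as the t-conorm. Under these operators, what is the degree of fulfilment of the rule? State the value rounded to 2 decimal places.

0.23

firing strength: hovering=0.23, near=0.26, ¬breezy=1−0.30=0.70; AND[min(a, b)] → w = 0.23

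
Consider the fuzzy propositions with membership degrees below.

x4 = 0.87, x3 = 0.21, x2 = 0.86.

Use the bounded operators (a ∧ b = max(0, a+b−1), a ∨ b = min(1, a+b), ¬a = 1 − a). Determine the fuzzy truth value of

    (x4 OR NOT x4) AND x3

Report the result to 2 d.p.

0.21

NOT x4 = 1 − 0.87 = 0.13
x4 OR NOT x4 = min(1, a+b) on (0.87, 0.13) = 1.00
(x4 OR NOT x4) AND x3 = max(0, a+b−1) on (1.00, 0.21) = 0.21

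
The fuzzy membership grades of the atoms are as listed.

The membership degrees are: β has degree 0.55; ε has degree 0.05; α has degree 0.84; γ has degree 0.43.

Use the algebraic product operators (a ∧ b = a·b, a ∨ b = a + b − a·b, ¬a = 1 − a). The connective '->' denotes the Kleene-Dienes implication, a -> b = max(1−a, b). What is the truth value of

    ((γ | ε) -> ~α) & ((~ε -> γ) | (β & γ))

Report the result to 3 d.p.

γ | ε = a + b − a·b on (0.4300, 0.0500) = 0.4585
~α = 1 − 0.8400 = 0.1600
(γ | ε) -> ~α  [Kleene-Dienes: max(1−a, b)] with a=0.4585, b=0.1600 → 0.5415
~ε = 1 − 0.0500 = 0.9500
~ε -> γ  [Kleene-Dienes: max(1−a, b)] with a=0.9500, b=0.4300 → 0.4300
β & γ = a·b on (0.5500, 0.4300) = 0.2365
(~ε -> γ) | (β & γ) = a + b − a·b on (0.4300, 0.2365) = 0.5648
((γ | ε) -> ~α) & ((~ε -> γ) | (β & γ)) = a·b on (0.5415, 0.5648) = 0.3058

0.306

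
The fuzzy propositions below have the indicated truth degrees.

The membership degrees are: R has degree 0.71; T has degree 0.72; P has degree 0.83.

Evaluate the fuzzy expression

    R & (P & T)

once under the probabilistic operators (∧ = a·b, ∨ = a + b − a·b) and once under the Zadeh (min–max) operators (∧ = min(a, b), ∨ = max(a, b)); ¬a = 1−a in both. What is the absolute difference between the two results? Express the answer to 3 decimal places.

Under probabilistic:
  P & T = a·b on (0.8300, 0.7200) = 0.5976
  R & (P & T) = a·b on (0.7100, 0.5976) = 0.4243
  → value = 0.4243
Under Zadeh (min–max):
  P & T = min(a, b) on (0.83, 0.72) = 0.72
  R & (P & T) = min(a, b) on (0.71, 0.72) = 0.71
  → value = 0.7100
|0.4243 − 0.7100| = 0.286

0.286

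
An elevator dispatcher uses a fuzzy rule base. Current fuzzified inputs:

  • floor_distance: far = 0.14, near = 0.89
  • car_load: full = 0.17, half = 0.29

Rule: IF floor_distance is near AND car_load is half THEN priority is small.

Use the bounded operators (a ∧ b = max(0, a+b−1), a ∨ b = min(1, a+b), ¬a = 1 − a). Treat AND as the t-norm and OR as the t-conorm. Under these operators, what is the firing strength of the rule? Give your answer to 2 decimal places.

0.18

firing strength: near=0.89, half=0.29; AND[max(0, a+b−1)] → w = 0.18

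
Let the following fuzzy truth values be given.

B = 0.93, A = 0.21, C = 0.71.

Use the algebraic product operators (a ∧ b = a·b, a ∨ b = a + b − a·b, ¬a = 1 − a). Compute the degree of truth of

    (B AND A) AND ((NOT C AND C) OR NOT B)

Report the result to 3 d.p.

0.051

B AND A = a·b on (0.9300, 0.2100) = 0.1953
NOT C = 1 − 0.7100 = 0.2900
NOT C AND C = a·b on (0.2900, 0.7100) = 0.2059
NOT B = 1 − 0.9300 = 0.0700
(NOT C AND C) OR NOT B = a + b − a·b on (0.2059, 0.0700) = 0.2615
(B AND A) AND ((NOT C AND C) OR NOT B) = a·b on (0.1953, 0.2615) = 0.0511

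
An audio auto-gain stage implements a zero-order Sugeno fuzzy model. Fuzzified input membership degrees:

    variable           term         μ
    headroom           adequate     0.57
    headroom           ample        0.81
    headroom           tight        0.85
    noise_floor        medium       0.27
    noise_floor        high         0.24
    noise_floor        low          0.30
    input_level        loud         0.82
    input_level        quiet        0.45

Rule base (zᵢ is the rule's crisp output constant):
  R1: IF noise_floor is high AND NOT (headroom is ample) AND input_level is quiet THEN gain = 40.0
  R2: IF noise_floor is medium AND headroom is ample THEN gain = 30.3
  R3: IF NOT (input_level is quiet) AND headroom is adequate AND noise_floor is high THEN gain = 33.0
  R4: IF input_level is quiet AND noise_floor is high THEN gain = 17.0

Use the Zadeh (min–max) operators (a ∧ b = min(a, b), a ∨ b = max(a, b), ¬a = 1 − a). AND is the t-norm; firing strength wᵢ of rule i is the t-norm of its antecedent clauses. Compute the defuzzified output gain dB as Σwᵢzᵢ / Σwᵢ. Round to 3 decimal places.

R1 (z=40.0): high=0.24, ¬ample=1−0.81=0.19, quiet=0.45; AND[min(a, b)] → w = 0.19
R2 (z=30.3): medium=0.27, ample=0.81; AND[min(a, b)] → w = 0.27
R3 (z=33.0): ¬quiet=1−0.45=0.55, adequate=0.57, high=0.24; AND[min(a, b)] → w = 0.24
R4 (z=17.0): quiet=0.45, high=0.24; AND[min(a, b)] → w = 0.24
Weighted average = (0.19·40.0 + 0.27·30.3 + 0.24·33.0 + 0.24·17.0) / (0.19 + 0.27 + 0.24 + 0.24)
  = 27.7810 / 0.9400 = 29.554

29.554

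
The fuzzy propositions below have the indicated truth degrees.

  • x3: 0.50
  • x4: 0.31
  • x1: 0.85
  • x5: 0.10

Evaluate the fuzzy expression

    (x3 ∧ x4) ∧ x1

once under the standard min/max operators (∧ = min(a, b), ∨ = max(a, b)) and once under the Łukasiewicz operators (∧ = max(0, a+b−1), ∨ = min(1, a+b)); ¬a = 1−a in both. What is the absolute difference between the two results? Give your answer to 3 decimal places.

0.310

Under standard min/max:
  x3 ∧ x4 = min(a, b) on (0.50, 0.31) = 0.31
  (x3 ∧ x4) ∧ x1 = min(a, b) on (0.31, 0.85) = 0.31
  → value = 0.3100
Under Łukasiewicz:
  x3 ∧ x4 = max(0, a+b−1) on (0.50, 0.31) = 0.00
  (x3 ∧ x4) ∧ x1 = max(0, a+b−1) on (0.00, 0.85) = 0.00
  → value = 0.0000
|0.3100 − 0.0000| = 0.310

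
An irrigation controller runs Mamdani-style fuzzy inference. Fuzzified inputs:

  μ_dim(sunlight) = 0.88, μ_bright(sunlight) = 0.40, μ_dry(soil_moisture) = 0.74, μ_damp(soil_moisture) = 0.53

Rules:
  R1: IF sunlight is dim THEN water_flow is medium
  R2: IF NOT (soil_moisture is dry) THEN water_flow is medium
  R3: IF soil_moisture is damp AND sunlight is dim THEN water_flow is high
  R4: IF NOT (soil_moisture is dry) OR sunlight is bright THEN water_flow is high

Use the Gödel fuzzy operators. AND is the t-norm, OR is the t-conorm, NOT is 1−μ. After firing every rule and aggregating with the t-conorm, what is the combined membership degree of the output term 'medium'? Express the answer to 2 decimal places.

0.88

R1: dim=0.88 → w = 0.88
R2: ¬dry=1−0.74=0.26 → w = 0.26
R3: damp=0.53, dim=0.88; AND[min(a, b)] → w = 0.53
R4: ¬dry=1−0.74=0.26, bright=0.40; OR[max(a, b)] → w = 0.40
Rules with consequent 'medium': {R1, R2} → strengths 0.88, 0.26
Aggregate via t-conorm [max(a, b)]: 0.88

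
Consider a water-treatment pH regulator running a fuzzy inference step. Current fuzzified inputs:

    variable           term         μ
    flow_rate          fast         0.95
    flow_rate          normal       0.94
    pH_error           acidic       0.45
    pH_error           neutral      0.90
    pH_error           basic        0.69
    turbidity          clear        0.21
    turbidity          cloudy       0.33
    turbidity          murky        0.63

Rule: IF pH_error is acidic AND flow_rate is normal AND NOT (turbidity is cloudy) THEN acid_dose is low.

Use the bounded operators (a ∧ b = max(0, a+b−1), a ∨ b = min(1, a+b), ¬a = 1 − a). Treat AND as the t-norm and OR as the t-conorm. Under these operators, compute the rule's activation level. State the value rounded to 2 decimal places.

0.06

firing strength: acidic=0.45, normal=0.94, ¬cloudy=1−0.33=0.67; AND[max(0, a+b−1)] → w = 0.06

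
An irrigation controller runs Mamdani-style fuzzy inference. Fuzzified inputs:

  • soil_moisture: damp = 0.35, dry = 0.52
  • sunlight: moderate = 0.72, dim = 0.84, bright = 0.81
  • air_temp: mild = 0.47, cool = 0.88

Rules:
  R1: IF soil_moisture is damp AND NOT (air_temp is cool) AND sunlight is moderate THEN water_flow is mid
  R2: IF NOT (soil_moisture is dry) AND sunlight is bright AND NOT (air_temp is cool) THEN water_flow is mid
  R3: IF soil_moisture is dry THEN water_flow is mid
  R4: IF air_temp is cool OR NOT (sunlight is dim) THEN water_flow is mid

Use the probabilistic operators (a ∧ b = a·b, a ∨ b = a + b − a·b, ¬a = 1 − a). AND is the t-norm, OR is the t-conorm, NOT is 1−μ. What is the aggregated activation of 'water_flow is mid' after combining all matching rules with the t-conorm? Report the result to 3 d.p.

R1: damp=0.35, ¬cool=1−0.88=0.12, moderate=0.72; AND[a·b] → w = 0.0302
R2: ¬dry=1−0.52=0.48, bright=0.81, ¬cool=1−0.88=0.12; AND[a·b] → w = 0.0467
R3: dry=0.52 → w = 0.5200
R4: cool=0.88, ¬dim=1−0.84=0.16; OR[a + b − a·b] → w = 0.8992
Rules with consequent 'mid': {R1, R2, R3, R4} → strengths 0.0302, 0.0467, 0.5200, 0.8992
Aggregate via t-conorm [a + b − a·b]: 0.9553

0.955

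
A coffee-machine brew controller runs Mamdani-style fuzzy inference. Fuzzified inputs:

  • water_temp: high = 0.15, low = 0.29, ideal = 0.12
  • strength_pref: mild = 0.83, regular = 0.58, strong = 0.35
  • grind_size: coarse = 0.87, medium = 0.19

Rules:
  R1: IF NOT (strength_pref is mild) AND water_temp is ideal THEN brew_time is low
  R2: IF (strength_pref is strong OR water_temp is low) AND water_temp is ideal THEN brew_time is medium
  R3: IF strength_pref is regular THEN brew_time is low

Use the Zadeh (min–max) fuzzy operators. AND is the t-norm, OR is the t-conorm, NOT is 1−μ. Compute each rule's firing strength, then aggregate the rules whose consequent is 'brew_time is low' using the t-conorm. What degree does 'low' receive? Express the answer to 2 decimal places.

R1: ¬mild=1−0.83=0.17, ideal=0.12; AND[min(a, b)] → w = 0.12
R2: (strong=0.35 OR low=0.29) = 0.35; AND[min(a, b)] with ideal=0.12 → w = 0.12
R3: regular=0.58 → w = 0.58
Rules with consequent 'low': {R1, R3} → strengths 0.12, 0.58
Aggregate via t-conorm [max(a, b)]: 0.58

0.58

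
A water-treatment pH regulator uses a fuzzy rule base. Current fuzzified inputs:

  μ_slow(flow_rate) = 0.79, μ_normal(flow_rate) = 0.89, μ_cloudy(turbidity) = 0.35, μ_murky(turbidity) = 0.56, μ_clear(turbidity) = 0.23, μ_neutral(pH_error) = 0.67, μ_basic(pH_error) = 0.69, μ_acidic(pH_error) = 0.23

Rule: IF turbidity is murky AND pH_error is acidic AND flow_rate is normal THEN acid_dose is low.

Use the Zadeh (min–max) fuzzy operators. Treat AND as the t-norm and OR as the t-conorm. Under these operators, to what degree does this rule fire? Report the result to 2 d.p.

0.23

firing strength: murky=0.56, acidic=0.23, normal=0.89; AND[min(a, b)] → w = 0.23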